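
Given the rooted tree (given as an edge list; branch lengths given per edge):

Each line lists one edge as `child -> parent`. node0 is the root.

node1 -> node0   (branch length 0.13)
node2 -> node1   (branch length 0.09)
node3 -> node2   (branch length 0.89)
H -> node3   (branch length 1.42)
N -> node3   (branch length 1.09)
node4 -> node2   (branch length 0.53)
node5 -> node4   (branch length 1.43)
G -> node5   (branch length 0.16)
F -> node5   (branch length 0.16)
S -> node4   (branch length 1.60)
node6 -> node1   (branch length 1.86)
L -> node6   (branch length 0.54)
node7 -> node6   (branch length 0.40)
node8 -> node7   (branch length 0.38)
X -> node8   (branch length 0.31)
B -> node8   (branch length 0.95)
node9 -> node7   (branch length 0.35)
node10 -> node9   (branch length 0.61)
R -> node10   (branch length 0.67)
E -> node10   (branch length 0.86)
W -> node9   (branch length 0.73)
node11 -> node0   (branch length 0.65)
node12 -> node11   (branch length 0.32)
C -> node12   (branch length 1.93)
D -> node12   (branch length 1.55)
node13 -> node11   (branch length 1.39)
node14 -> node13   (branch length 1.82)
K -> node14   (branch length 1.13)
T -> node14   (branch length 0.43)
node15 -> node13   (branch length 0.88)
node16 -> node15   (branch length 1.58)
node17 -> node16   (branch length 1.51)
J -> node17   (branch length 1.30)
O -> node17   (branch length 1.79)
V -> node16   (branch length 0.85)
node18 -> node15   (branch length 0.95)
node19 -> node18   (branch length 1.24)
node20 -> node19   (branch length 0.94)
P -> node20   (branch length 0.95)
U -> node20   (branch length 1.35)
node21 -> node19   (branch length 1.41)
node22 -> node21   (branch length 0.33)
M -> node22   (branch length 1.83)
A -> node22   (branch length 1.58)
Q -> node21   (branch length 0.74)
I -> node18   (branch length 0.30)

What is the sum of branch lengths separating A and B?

12.15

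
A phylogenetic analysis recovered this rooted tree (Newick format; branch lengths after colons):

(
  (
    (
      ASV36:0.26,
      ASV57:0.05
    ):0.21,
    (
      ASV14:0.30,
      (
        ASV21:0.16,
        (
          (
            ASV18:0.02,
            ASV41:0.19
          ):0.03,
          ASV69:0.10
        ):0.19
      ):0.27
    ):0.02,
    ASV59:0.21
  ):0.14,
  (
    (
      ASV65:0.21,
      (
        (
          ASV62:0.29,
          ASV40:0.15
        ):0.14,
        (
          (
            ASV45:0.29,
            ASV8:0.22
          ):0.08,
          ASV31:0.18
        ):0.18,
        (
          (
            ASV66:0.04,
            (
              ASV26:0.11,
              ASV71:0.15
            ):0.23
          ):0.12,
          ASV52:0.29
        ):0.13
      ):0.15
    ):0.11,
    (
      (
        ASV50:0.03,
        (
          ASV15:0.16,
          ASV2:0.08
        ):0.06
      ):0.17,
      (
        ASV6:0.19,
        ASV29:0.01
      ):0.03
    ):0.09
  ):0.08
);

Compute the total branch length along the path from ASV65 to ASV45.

The path runs ASV65 → … → MRCA → … → ASV45; the MRCA is the node subtending (ASV65,((ASV62,ASV40),((ASV45,ASV8),ASV31),((ASV66,(ASV26,ASV71)),ASV52))).
Branch lengths along that path: 0.21 + 0.15 + 0.18 + 0.08 + 0.29 = 0.91.

0.91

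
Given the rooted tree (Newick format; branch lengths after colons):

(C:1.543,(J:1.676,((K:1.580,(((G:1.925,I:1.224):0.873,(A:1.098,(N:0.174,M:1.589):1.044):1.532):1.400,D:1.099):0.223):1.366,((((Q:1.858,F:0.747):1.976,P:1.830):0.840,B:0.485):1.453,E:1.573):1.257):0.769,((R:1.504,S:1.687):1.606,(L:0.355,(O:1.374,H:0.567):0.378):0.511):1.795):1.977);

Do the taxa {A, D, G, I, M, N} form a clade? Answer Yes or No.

The most recent common ancestor of these taxa subtends (((G,I),(A,(N,M))),D).
That clade has exactly 6 tips — every listed taxon and nothing else — so the group is monophyletic.

Yes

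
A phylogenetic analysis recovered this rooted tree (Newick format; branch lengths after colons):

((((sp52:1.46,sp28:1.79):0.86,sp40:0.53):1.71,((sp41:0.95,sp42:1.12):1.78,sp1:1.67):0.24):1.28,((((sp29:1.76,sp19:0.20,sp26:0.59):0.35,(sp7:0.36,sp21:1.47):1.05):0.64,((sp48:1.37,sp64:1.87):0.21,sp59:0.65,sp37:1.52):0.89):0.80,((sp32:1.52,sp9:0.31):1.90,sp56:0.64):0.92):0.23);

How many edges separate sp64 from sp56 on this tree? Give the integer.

6

The MRCA of sp64 and sp56 is the node subtending ((((sp29,sp19,sp26),(sp7,sp21)),((sp48,sp64),sp59,sp37)),((sp32,sp9),sp56)).
From sp64 up to that node: 4 branches. From sp56 up to the same node: 2 branches. Total: 4 + 2 = 6.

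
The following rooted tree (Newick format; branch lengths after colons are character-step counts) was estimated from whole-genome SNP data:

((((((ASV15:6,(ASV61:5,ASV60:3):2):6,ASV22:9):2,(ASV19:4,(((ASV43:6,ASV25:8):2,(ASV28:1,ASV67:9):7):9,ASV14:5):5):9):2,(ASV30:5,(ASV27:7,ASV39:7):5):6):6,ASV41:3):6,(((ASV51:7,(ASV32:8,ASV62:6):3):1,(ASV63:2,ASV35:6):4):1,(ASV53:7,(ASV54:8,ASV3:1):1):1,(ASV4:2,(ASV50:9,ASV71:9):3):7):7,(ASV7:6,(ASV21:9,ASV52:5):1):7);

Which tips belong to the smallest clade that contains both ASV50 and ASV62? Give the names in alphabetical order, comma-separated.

ASV3, ASV32, ASV35, ASV4, ASV50, ASV51, ASV53, ASV54, ASV62, ASV63, ASV71

Tracing ASV50: it sits inside (ASV50,ASV71).
Tracing ASV62: it sits inside (ASV32,ASV62).
The smallest clade enclosing both is (((ASV51,(ASV32,ASV62)),(ASV63,ASV35)),(ASV53,(ASV54,ASV3)),(ASV4,(ASV50,ASV71))); the answer is its 11 terminal taxa in alphabetical order.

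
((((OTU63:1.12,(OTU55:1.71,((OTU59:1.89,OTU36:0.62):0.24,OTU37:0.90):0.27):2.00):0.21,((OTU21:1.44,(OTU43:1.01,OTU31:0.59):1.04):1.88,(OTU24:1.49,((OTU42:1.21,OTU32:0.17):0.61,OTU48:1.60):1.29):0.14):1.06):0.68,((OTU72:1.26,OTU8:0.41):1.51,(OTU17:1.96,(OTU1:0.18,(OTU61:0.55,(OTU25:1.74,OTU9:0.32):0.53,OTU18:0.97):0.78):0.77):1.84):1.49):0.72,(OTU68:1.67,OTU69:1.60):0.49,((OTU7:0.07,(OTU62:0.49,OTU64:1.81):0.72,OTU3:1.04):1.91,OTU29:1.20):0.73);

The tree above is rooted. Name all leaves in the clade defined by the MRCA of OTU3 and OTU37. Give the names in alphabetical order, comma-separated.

Tracing OTU3: it sits inside (OTU7,(OTU62,OTU64),OTU3).
Tracing OTU37: it sits inside ((OTU59,OTU36),OTU37).
The smallest clade enclosing both is the whole tree (their MRCA is the root), so the answer is all 27 tips in alphabetical order.

OTU1, OTU17, OTU18, OTU21, OTU24, OTU25, OTU29, OTU3, OTU31, OTU32, OTU36, OTU37, OTU42, OTU43, OTU48, OTU55, OTU59, OTU61, OTU62, OTU63, OTU64, OTU68, OTU69, OTU7, OTU72, OTU8, OTU9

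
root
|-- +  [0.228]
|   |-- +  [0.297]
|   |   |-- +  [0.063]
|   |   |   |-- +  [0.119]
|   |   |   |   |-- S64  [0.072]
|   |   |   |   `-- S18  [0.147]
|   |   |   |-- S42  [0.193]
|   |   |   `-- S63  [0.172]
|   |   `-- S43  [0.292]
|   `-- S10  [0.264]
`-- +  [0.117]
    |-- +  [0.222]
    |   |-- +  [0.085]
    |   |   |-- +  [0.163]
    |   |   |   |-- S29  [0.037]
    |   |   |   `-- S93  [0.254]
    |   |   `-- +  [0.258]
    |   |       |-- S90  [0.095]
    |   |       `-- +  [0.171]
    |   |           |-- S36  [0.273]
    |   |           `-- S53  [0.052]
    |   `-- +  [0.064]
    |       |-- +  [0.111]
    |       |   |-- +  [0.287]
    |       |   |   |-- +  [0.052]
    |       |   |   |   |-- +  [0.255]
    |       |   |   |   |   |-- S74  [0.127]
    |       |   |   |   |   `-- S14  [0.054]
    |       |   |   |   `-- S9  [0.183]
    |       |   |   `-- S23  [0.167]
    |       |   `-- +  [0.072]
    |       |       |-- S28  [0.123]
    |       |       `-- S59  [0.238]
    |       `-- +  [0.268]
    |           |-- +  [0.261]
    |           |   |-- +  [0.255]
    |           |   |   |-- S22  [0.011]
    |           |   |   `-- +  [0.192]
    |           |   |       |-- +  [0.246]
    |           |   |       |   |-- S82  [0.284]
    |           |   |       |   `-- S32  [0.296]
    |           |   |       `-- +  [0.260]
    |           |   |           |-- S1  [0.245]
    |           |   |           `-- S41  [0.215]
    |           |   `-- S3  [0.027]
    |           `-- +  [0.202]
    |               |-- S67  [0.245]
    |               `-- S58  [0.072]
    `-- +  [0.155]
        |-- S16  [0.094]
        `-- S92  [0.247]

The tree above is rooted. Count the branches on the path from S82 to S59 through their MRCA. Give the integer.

9

The MRCA of S82 and S59 is the node subtending (((((S74,S14),S9),S23),(S28,S59)),(((S22,((S82,S32),(S1,S41))),S3),(S67,S58))).
From S82 up to that node: 6 branches. From S59 up to the same node: 3 branches. Total: 6 + 3 = 9.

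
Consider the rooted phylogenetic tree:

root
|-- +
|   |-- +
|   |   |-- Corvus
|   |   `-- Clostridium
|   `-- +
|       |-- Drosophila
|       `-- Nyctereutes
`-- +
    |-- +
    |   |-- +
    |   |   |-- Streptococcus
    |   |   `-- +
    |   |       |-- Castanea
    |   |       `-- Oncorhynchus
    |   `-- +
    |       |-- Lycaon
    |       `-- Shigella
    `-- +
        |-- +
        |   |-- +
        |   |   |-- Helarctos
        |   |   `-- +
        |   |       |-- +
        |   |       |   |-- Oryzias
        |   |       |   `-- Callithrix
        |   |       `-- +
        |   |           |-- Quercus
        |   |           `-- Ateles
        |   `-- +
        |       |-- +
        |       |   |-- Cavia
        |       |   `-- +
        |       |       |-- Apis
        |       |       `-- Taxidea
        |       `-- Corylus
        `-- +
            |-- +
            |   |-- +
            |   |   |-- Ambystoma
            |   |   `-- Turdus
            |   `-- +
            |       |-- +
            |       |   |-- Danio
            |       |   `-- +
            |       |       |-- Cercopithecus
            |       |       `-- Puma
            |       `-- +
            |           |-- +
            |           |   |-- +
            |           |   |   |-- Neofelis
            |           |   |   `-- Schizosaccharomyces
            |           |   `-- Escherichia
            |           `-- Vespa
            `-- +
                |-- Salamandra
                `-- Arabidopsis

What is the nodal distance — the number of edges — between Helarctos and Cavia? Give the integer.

5

The MRCA of Helarctos and Cavia is the node subtending ((Helarctos,((Oryzias,Callithrix),(Quercus,Ateles))),((Cavia,(Apis,Taxidea)),Corylus)).
From Helarctos up to that node: 2 branches. From Cavia up to the same node: 3 branches. Total: 2 + 3 = 5.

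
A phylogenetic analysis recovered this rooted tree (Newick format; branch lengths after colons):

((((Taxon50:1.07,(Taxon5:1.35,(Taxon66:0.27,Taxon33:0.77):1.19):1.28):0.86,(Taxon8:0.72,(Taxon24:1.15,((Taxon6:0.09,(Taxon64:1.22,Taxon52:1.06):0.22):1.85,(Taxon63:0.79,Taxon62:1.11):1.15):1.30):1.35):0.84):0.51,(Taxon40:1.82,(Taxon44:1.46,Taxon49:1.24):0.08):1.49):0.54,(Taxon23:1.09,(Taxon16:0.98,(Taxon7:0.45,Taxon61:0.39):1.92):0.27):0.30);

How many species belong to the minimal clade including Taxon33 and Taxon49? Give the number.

14

The MRCA of Taxon33 and Taxon49 is the node subtending (((Taxon50,(Taxon5,(Taxon66,Taxon33))),(Taxon8,(Taxon24,((Taxon6,(Taxon64,Taxon52)),(Taxon63,Taxon62))))),(Taxon40,(Taxon44,Taxon49))).
That clade contains 14 terminal taxa: Taxon24, Taxon33, Taxon40, Taxon44, Taxon49, Taxon5, Taxon50, Taxon52, Taxon6, Taxon62, Taxon63, Taxon64, Taxon66, Taxon8.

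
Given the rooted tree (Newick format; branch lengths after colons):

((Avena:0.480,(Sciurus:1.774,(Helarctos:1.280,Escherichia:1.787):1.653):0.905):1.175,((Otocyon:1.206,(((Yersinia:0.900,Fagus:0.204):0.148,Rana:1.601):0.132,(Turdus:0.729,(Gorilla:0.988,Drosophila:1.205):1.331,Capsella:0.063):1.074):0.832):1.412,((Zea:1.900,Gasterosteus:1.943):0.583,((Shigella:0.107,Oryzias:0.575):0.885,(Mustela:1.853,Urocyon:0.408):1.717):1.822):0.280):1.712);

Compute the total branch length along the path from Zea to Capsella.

The path runs Zea → … → MRCA → … → Capsella; the MRCA is the node subtending ((Otocyon,(((Yersinia,Fagus),Rana),(Turdus,(Gorilla,Drosophila),Capsella))),((Zea,Gasterosteus),((Shigella,Oryzias),(Mustela,Urocyon)))).
Branch lengths along that path: 1.900 + 0.583 + 0.280 + 1.412 + 0.832 + 1.074 + 0.063 = 6.144.

6.144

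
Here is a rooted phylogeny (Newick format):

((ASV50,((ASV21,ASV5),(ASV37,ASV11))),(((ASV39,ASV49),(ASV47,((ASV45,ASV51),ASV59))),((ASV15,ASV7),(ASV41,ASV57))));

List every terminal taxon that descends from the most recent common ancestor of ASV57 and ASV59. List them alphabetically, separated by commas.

ASV15, ASV39, ASV41, ASV45, ASV47, ASV49, ASV51, ASV57, ASV59, ASV7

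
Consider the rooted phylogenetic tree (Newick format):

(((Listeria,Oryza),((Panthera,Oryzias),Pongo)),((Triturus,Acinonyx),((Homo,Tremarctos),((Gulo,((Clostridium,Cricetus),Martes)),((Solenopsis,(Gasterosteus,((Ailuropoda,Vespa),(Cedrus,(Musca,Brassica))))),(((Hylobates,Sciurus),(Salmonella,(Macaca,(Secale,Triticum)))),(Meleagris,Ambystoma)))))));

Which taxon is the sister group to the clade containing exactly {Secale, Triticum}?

The clade containing exactly {Secale, Triticum} attaches to the tree at the node subtending (Macaca,(Secale,Triticum)).
The other lineage descending from that same node — the sister group — is the single tip Macaca.

Macaca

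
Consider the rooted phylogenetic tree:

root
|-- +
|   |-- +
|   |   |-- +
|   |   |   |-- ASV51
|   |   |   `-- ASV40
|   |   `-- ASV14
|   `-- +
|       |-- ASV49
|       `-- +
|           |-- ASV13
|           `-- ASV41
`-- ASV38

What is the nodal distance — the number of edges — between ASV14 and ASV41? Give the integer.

The MRCA of ASV14 and ASV41 is the node subtending (((ASV51,ASV40),ASV14),(ASV49,(ASV13,ASV41))).
From ASV14 up to that node: 2 branches. From ASV41 up to the same node: 3 branches. Total: 2 + 3 = 5.

5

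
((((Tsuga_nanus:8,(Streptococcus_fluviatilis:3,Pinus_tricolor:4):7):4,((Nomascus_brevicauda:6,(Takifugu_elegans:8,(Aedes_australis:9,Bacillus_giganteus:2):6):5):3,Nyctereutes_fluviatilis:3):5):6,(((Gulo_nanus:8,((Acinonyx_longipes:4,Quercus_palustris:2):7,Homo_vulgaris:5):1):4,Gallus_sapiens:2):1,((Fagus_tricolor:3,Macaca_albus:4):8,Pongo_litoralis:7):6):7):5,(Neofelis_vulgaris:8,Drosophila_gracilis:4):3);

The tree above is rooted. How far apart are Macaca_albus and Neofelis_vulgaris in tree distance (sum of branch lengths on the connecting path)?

41

The path runs Macaca_albus → … → MRCA → … → Neofelis_vulgaris; the MRCA is the root of the tree.
Branch lengths along that path: 4 + 8 + 6 + 7 + 5 + 3 + 8 = 41.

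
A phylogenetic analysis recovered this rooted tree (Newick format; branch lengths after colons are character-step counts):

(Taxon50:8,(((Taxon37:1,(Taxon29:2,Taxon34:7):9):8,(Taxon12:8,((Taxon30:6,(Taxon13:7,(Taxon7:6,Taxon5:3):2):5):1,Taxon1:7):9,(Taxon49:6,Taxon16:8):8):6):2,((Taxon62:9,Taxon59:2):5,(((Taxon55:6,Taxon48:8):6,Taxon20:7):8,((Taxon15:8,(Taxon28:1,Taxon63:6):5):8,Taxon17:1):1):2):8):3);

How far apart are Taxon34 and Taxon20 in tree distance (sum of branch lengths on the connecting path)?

The path runs Taxon34 → … → MRCA → … → Taxon20; the MRCA is the node subtending (((Taxon37,(Taxon29,Taxon34)),(Taxon12,((Taxon30,(Taxon13,(Taxon7,Taxon5))),Taxon1),(Taxon49,Taxon16))),((Taxon62,Taxon59),(((Taxon55,Taxon48),Taxon20),((Taxon15,(Taxon28,Taxon63)),Taxon17)))).
Branch lengths along that path: 7 + 9 + 8 + 2 + 8 + 2 + 8 + 7 = 51.

51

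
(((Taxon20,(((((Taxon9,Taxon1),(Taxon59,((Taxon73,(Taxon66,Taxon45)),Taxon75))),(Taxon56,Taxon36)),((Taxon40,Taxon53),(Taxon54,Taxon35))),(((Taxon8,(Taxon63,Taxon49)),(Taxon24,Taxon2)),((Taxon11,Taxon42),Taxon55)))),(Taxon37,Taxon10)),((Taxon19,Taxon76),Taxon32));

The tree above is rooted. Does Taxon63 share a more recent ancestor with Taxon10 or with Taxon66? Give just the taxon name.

Taxon66

The MRCA of Taxon63 and Taxon66 subtends (((((Taxon9,Taxon1),(Taxon59,((Taxon73,(Taxon66,Taxon45)),Taxon75))),(Taxon56,Taxon36)),((Taxon40,Taxon53),(Taxon54,Taxon35))),(((Taxon8,(Taxon63,Taxon49)),(Taxon24,Taxon2)),((Taxon11,Taxon42),Taxon55))) (21 taxa).
The MRCA of Taxon63 and Taxon10 subtends ((Taxon20,(((((Taxon9,Taxon1),(Taxon59,((Taxon73,(Taxon66,Taxon45)),Taxon75))),(Taxon56,Taxon36)),((Taxon40,Taxon53),(Taxon54,Taxon35))),(((Taxon8,(Taxon63,Taxon49)),(Taxon24,Taxon2)),((Taxon11,Taxon42),Taxon55)))),(Taxon37,Taxon10)) (24 taxa).
The first is nested inside the second, so Taxon63 shares a more recent common ancestor with Taxon66.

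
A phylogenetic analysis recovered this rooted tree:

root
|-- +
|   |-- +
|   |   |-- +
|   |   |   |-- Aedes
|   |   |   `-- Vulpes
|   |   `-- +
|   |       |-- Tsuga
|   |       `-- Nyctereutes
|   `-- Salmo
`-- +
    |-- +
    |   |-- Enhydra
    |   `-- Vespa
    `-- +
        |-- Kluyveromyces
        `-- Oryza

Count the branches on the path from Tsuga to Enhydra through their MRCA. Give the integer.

The MRCA of Tsuga and Enhydra is the root of the tree.
From Tsuga up to that node: 4 branches. From Enhydra up to the same node: 3 branches. Total: 4 + 3 = 7.

7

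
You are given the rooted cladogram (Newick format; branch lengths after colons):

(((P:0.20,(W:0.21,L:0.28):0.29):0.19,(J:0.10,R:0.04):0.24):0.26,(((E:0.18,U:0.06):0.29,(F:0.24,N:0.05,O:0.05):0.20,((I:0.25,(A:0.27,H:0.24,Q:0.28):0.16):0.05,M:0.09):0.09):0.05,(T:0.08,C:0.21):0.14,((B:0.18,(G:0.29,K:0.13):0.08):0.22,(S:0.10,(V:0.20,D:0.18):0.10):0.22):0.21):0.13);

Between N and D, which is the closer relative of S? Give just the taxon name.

D

The MRCA of S and D subtends (S,(V,D)) (3 taxa).
The MRCA of S and N subtends (((E,U),(F,N,O),((I,(A,H,Q)),M)),(T,C),((B,(G,K)),(S,(V,D)))) (18 taxa).
The first is nested inside the second, so S shares a more recent common ancestor with D.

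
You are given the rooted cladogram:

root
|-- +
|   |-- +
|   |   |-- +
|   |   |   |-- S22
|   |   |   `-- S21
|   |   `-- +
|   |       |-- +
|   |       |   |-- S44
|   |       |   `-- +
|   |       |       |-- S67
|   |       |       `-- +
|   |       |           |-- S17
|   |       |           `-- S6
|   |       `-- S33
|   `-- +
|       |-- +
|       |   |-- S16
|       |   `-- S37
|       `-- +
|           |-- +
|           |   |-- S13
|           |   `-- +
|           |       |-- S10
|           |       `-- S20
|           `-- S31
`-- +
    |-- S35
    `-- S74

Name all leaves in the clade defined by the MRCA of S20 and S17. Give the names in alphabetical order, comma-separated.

S10, S13, S16, S17, S20, S21, S22, S31, S33, S37, S44, S6, S67

Tracing S20: it sits inside (S10,S20).
Tracing S17: it sits inside (S17,S6).
The smallest clade enclosing both is (((S22,S21),((S44,(S67,(S17,S6))),S33)),((S16,S37),((S13,(S10,S20)),S31))); the answer is its 13 terminal taxa in alphabetical order.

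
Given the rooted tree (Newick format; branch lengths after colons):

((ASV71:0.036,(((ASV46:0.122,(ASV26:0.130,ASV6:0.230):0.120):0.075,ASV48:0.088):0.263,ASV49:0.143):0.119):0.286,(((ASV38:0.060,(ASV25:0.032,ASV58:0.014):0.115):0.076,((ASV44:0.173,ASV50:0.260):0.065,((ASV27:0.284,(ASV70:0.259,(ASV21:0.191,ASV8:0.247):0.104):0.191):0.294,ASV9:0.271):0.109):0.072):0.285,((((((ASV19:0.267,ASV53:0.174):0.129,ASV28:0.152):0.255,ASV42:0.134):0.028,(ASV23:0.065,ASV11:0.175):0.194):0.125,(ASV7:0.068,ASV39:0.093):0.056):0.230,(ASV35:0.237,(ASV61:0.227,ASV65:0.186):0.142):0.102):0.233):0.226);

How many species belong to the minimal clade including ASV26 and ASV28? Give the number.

27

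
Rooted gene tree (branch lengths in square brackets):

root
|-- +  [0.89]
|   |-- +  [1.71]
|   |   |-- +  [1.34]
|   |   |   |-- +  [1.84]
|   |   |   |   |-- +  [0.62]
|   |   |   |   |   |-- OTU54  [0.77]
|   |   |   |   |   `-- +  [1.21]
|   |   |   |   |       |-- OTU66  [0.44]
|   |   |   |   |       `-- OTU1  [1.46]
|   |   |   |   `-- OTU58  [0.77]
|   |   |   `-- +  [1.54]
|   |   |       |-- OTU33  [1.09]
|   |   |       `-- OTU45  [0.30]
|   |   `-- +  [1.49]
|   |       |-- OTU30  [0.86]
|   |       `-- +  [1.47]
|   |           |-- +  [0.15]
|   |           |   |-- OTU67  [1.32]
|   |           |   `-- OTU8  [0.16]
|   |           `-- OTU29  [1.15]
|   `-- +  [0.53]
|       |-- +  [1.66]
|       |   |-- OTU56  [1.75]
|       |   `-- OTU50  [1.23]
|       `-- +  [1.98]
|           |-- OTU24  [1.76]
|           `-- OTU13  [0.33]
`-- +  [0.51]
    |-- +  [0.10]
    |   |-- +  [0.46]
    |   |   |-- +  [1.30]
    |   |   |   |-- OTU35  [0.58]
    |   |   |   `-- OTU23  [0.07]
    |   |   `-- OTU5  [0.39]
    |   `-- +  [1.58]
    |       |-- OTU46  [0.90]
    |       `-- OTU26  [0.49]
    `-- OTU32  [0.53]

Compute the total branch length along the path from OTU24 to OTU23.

7.60

The path runs OTU24 → … → MRCA → … → OTU23; the MRCA is the root of the tree.
Branch lengths along that path: 1.76 + 1.98 + 0.53 + 0.89 + 0.51 + 0.10 + 0.46 + 1.30 + 0.07 = 7.60.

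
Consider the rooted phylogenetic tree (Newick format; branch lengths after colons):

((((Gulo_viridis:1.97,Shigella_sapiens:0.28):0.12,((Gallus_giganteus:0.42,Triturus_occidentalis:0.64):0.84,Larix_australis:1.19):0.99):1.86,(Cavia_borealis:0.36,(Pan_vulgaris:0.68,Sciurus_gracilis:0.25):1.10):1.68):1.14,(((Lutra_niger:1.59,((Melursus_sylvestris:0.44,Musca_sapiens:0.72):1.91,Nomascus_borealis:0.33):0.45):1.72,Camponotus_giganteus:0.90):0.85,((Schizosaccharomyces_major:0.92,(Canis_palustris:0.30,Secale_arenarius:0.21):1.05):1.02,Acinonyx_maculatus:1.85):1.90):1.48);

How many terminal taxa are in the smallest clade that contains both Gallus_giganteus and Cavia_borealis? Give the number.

8

The MRCA of Gallus_giganteus and Cavia_borealis is the node subtending (((Gulo_viridis,Shigella_sapiens),((Gallus_giganteus,Triturus_occidentalis),Larix_australis)),(Cavia_borealis,(Pan_vulgaris,Sciurus_gracilis))).
That clade contains 8 terminal taxa: Cavia_borealis, Gallus_giganteus, Gulo_viridis, Larix_australis, Pan_vulgaris, Sciurus_gracilis, Shigella_sapiens, Triturus_occidentalis.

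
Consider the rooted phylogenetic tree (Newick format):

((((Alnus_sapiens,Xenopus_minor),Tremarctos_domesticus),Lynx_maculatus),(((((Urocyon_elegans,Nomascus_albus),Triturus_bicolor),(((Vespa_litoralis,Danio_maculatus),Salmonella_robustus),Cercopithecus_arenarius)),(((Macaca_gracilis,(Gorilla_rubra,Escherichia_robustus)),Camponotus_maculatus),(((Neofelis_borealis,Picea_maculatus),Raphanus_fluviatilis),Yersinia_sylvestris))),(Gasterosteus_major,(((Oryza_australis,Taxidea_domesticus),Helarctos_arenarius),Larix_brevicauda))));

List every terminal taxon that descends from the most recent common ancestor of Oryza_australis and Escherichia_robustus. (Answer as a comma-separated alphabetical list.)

Camponotus_maculatus, Cercopithecus_arenarius, Danio_maculatus, Escherichia_robustus, Gasterosteus_major, Gorilla_rubra, Helarctos_arenarius, Larix_brevicauda, Macaca_gracilis, Neofelis_borealis, Nomascus_albus, Oryza_australis, Picea_maculatus, Raphanus_fluviatilis, Salmonella_robustus, Taxidea_domesticus, Triturus_bicolor, Urocyon_elegans, Vespa_litoralis, Yersinia_sylvestris

Tracing Oryza_australis: it sits inside (Oryza_australis,Taxidea_domesticus).
Tracing Escherichia_robustus: it sits inside (Gorilla_rubra,Escherichia_robustus).
The smallest clade enclosing both is (((((Urocyon_elegans,Nomascus_albus),Triturus_bicolor),(((Vespa_litoralis,Danio_maculatus),Salmonella_robustus),Cercopithecus_arenarius)),(((Macaca_gracilis,(Gorilla_rubra,Escherichia_robustus)),Camponotus_maculatus),(((Neofelis_borealis,Picea_maculatus),Raphanus_fluviatilis),Yersinia_sylvestris))),(Gasterosteus_major,(((Oryza_australis,Taxidea_domesticus),Helarctos_arenarius),Larix_brevicauda))); the answer is its 20 terminal taxa in alphabetical order.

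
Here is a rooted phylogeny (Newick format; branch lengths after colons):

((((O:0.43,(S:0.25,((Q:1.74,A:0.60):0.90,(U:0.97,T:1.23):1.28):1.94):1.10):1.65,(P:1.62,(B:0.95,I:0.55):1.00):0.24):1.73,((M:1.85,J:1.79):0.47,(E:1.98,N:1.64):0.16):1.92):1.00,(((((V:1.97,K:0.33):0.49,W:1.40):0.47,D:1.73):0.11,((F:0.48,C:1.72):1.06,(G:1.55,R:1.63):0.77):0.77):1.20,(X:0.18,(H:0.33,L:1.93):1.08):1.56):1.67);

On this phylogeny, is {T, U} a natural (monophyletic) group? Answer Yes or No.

The most recent common ancestor of these taxa subtends (U,T).
That clade has exactly 2 tips — every listed taxon and nothing else — so the group is monophyletic.

Yes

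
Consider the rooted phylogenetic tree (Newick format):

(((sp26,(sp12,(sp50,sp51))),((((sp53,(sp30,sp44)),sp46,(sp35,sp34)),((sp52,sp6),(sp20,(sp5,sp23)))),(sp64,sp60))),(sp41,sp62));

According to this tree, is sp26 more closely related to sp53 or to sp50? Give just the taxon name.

sp50

The MRCA of sp26 and sp50 subtends (sp26,(sp12,(sp50,sp51))) (4 taxa).
The MRCA of sp26 and sp53 subtends ((sp26,(sp12,(sp50,sp51))),((((sp53,(sp30,sp44)),sp46,(sp35,sp34)),((sp52,sp6),(sp20,(sp5,sp23)))),(sp64,sp60))) (17 taxa).
The first is nested inside the second, so sp26 shares a more recent common ancestor with sp50.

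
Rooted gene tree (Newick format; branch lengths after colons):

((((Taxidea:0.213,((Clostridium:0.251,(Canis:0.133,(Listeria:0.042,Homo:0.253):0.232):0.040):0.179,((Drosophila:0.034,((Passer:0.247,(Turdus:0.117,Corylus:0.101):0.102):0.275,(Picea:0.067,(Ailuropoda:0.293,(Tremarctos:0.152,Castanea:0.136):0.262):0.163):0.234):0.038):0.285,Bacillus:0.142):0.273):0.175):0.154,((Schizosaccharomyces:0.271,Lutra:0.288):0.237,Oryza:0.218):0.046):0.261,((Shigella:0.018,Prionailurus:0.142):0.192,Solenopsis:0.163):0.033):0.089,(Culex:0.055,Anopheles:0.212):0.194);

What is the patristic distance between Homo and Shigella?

1.537

The path runs Homo → … → MRCA → … → Shigella; the MRCA is the node subtending (((Taxidea,((Clostridium,(Canis,(Listeria,Homo))),((Drosophila,((Passer,(Turdus,Corylus)),(Picea,(Ailuropoda,(Tremarctos,Castanea))))),Bacillus))),((Schizosaccharomyces,Lutra),Oryza)),((Shigella,Prionailurus),Solenopsis)).
Branch lengths along that path: 0.253 + 0.232 + 0.040 + 0.179 + 0.175 + 0.154 + 0.261 + 0.033 + 0.192 + 0.018 = 1.537.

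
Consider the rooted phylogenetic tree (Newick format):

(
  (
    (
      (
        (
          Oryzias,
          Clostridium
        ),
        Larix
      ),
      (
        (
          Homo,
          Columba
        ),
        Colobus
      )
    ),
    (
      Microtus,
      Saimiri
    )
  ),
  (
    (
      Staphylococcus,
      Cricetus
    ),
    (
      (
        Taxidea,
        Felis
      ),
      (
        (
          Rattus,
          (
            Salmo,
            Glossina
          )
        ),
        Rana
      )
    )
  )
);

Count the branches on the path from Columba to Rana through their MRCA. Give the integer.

9

The MRCA of Columba and Rana is the root of the tree.
From Columba up to that node: 5 branches. From Rana up to the same node: 4 branches. Total: 5 + 4 = 9.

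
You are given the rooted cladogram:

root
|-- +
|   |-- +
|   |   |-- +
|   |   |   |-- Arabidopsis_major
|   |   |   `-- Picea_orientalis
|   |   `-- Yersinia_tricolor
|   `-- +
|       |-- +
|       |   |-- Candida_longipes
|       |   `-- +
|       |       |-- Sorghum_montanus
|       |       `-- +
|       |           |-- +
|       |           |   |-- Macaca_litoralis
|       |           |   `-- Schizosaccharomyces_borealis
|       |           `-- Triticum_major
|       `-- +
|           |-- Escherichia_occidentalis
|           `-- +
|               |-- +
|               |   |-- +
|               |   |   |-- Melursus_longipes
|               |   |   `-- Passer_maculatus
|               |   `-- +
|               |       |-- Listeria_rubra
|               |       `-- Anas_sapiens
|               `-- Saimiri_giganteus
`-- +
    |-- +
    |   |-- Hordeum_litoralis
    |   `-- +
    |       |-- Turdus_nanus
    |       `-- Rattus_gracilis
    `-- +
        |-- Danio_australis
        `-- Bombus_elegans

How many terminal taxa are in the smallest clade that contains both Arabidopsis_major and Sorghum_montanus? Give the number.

The MRCA of Arabidopsis_major and Sorghum_montanus is the node subtending (((Arabidopsis_major,Picea_orientalis),Yersinia_tricolor),((Candida_longipes,(Sorghum_montanus,((Macaca_litoralis,Schizosaccharomyces_borealis),Triticum_major))),(Escherichia_occidentalis,(((Melursus_longipes,Passer_maculatus),(Listeria_rubra,Anas_sapiens)),Saimiri_giganteus)))).
That clade contains 14 terminal taxa: Anas_sapiens, Arabidopsis_major, Candida_longipes, Escherichia_occidentalis, Listeria_rubra, Macaca_litoralis, Melursus_longipes, Passer_maculatus, Picea_orientalis, Saimiri_giganteus, Schizosaccharomyces_borealis, Sorghum_montanus, Triticum_major, Yersinia_tricolor.

14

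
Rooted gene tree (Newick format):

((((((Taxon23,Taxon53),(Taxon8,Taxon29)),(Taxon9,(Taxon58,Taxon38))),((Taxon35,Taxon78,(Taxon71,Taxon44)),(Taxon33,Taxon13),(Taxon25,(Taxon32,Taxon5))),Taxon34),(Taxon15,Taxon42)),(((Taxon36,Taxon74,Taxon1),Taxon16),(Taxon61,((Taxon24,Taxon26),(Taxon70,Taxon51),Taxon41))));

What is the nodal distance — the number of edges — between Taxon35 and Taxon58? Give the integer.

7

The MRCA of Taxon35 and Taxon58 is the node subtending ((((Taxon23,Taxon53),(Taxon8,Taxon29)),(Taxon9,(Taxon58,Taxon38))),((Taxon35,Taxon78,(Taxon71,Taxon44)),(Taxon33,Taxon13),(Taxon25,(Taxon32,Taxon5))),Taxon34).
From Taxon35 up to that node: 3 branches. From Taxon58 up to the same node: 4 branches. Total: 3 + 4 = 7.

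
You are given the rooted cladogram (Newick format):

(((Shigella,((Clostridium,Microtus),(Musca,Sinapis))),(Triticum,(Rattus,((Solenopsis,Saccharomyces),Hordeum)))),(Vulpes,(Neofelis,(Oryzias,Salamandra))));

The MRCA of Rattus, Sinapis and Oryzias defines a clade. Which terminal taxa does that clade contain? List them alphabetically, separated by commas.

Tracing Rattus: it sits inside (Rattus,((Solenopsis,Saccharomyces),Hordeum)).
Tracing Sinapis: it sits inside (Musca,Sinapis).
Tracing Oryzias: it sits inside (Oryzias,Salamandra).
The smallest clade enclosing all 3 is the whole tree (their MRCA is the root), so the answer is all 14 tips in alphabetical order.

Clostridium, Hordeum, Microtus, Musca, Neofelis, Oryzias, Rattus, Saccharomyces, Salamandra, Shigella, Sinapis, Solenopsis, Triticum, Vulpes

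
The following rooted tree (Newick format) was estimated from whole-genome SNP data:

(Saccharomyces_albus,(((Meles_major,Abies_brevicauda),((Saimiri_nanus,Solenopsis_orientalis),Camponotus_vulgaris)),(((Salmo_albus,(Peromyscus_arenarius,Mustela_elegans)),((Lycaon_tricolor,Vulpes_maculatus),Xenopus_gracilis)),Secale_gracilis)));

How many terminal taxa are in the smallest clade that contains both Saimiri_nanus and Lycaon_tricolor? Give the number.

12

The MRCA of Saimiri_nanus and Lycaon_tricolor is the node subtending (((Meles_major,Abies_brevicauda),((Saimiri_nanus,Solenopsis_orientalis),Camponotus_vulgaris)),(((Salmo_albus,(Peromyscus_arenarius,Mustela_elegans)),((Lycaon_tricolor,Vulpes_maculatus),Xenopus_gracilis)),Secale_gracilis)).
That clade contains 12 terminal taxa: Abies_brevicauda, Camponotus_vulgaris, Lycaon_tricolor, Meles_major, Mustela_elegans, Peromyscus_arenarius, Saimiri_nanus, Salmo_albus, Secale_gracilis, Solenopsis_orientalis, Vulpes_maculatus, Xenopus_gracilis.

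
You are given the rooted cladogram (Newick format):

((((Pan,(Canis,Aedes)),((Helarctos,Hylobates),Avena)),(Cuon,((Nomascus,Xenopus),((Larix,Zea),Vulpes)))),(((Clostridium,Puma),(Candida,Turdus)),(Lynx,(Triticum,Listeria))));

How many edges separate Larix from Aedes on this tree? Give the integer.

The MRCA of Larix and Aedes is the node subtending (((Pan,(Canis,Aedes)),((Helarctos,Hylobates),Avena)),(Cuon,((Nomascus,Xenopus),((Larix,Zea),Vulpes)))).
From Larix up to that node: 5 branches. From Aedes up to the same node: 4 branches. Total: 5 + 4 = 9.

9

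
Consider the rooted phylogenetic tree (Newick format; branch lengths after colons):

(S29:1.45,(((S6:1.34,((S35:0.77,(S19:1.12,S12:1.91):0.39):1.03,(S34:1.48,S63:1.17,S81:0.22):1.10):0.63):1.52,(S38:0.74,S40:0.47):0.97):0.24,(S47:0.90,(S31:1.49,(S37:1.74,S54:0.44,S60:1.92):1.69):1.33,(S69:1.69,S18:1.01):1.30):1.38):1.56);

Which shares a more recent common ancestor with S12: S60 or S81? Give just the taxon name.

S81

The MRCA of S12 and S81 subtends ((S35,(S19,S12)),(S34,S63,S81)) (6 taxa).
The MRCA of S12 and S60 subtends (((S6,((S35,(S19,S12)),(S34,S63,S81))),(S38,S40)),(S47,(S31,(S37,S54,S60)),(S69,S18))) (16 taxa).
The first is nested inside the second, so S12 shares a more recent common ancestor with S81.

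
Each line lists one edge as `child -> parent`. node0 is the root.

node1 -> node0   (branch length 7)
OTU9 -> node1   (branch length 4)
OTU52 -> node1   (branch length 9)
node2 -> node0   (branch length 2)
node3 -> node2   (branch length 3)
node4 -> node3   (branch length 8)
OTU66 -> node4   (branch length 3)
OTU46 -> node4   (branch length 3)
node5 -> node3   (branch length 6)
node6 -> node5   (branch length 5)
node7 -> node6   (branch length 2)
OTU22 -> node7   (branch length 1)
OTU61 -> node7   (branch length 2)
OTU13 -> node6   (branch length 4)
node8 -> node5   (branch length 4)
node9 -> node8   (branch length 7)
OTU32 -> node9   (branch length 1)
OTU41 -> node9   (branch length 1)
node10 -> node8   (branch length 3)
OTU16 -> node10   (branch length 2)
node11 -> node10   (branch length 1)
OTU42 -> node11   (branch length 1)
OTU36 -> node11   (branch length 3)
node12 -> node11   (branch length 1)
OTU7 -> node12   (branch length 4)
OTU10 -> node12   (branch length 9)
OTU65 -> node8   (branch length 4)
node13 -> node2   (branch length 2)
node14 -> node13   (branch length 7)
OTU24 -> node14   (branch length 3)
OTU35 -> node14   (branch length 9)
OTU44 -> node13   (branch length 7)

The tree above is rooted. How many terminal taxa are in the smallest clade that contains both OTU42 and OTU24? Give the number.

The MRCA of OTU42 and OTU24 is the node subtending (((OTU66,OTU46),(((OTU22,OTU61),OTU13),((OTU32,OTU41),(OTU16,(OTU42,OTU36,(OTU7,OTU10))),OTU65))),((OTU24,OTU35),OTU44)).
That clade contains 16 terminal taxa: OTU10, OTU13, OTU16, OTU22, OTU24, OTU32, OTU35, OTU36, OTU41, OTU42, OTU44, OTU46, OTU61, OTU65, OTU66, OTU7.

16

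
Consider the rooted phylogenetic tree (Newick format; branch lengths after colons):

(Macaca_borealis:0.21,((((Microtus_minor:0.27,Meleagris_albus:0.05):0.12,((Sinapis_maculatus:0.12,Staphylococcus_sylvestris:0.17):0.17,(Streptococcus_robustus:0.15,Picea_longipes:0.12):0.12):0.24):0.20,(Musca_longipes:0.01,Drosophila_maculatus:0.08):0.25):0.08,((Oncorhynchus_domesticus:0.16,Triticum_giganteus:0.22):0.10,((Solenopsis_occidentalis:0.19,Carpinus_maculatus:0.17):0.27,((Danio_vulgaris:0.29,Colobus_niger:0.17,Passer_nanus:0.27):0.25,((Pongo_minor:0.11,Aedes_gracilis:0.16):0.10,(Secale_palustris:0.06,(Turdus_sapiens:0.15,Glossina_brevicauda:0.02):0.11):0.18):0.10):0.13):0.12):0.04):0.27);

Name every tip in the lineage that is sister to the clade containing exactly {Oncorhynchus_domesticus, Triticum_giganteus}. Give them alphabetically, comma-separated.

Aedes_gracilis, Carpinus_maculatus, Colobus_niger, Danio_vulgaris, Glossina_brevicauda, Passer_nanus, Pongo_minor, Secale_palustris, Solenopsis_occidentalis, Turdus_sapiens

The clade containing exactly {Oncorhynchus_domesticus, Triticum_giganteus} attaches to the tree at the node subtending ((Oncorhynchus_domesticus,Triticum_giganteus),((Solenopsis_occidentalis,Carpinus_maculatus),((Danio_vulgaris,Colobus_niger,Passer_nanus),((Pongo_minor,Aedes_gracilis),(Secale_palustris,(Turdus_sapiens,Glossina_brevicauda)))))).
The other lineage descending from that same node — the sister group — is ((Solenopsis_occidentalis,Carpinus_maculatus),((Danio_vulgaris,Colobus_niger,Passer_nanus),((Pongo_minor,Aedes_gracilis),(Secale_palustris,(Turdus_sapiens,Glossina_brevicauda))))); its 10 tips in alphabetical order are the answer.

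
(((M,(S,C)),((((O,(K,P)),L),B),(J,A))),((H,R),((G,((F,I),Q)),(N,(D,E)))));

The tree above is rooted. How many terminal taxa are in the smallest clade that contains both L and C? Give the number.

The MRCA of L and C is the node subtending ((M,(S,C)),((((O,(K,P)),L),B),(J,A))).
That clade contains 10 terminal taxa: A, B, C, J, K, L, M, O, P, S.

10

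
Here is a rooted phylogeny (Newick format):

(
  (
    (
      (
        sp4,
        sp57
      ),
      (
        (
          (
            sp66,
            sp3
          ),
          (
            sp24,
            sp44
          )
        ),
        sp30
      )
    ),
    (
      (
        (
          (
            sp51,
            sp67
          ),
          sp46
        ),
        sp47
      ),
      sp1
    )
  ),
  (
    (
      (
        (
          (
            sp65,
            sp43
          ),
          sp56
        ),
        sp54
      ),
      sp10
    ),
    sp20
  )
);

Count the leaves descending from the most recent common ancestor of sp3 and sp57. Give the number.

The MRCA of sp3 and sp57 is the node subtending ((sp4,sp57),(((sp66,sp3),(sp24,sp44)),sp30)).
That clade contains 7 terminal taxa: sp24, sp3, sp30, sp4, sp44, sp57, sp66.

7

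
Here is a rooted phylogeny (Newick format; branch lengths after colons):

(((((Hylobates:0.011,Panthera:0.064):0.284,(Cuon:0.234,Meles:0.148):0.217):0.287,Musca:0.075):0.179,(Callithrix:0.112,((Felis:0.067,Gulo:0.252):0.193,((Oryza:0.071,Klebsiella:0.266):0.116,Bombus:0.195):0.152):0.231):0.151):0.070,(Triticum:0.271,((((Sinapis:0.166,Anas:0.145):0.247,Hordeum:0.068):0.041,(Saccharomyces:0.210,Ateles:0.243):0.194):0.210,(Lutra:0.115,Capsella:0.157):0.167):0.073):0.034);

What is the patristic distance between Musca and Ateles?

The path runs Musca → … → MRCA → … → Ateles; the MRCA is the root of the tree.
Branch lengths along that path: 0.075 + 0.179 + 0.070 + 0.034 + 0.073 + 0.210 + 0.194 + 0.243 = 1.078.

1.078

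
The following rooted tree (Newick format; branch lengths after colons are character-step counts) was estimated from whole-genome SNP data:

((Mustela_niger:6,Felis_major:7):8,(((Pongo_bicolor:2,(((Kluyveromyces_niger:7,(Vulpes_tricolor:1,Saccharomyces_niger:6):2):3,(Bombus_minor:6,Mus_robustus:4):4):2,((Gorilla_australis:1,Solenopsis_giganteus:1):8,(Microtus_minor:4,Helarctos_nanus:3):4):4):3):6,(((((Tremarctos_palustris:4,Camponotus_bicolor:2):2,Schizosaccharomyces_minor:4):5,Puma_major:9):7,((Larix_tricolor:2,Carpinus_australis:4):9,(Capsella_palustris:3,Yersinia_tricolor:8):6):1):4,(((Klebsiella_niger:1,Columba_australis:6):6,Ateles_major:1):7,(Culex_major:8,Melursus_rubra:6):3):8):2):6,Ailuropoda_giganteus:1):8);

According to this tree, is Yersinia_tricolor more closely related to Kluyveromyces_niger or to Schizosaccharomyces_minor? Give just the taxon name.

Schizosaccharomyces_minor

The MRCA of Yersinia_tricolor and Schizosaccharomyces_minor subtends ((((Tremarctos_palustris,Camponotus_bicolor),Schizosaccharomyces_minor),Puma_major),((Larix_tricolor,Carpinus_australis),(Capsella_palustris,Yersinia_tricolor))) (8 taxa).
The MRCA of Yersinia_tricolor and Kluyveromyces_niger subtends ((Pongo_bicolor,(((Kluyveromyces_niger,(Vulpes_tricolor,Saccharomyces_niger)),(Bombus_minor,Mus_robustus)),((Gorilla_australis,Solenopsis_giganteus),(Microtus_minor,Helarctos_nanus)))),(((((Tremarctos_palustris,Camponotus_bicolor),Schizosaccharomyces_minor),Puma_major),((Larix_tricolor,Carpinus_australis),(Capsella_palustris,Yersinia_tricolor))),(((Klebsiella_niger,Columba_australis),Ateles_major),(Culex_major,Melursus_rubra)))) (23 taxa).
The first is nested inside the second, so Yersinia_tricolor shares a more recent common ancestor with Schizosaccharomyces_minor.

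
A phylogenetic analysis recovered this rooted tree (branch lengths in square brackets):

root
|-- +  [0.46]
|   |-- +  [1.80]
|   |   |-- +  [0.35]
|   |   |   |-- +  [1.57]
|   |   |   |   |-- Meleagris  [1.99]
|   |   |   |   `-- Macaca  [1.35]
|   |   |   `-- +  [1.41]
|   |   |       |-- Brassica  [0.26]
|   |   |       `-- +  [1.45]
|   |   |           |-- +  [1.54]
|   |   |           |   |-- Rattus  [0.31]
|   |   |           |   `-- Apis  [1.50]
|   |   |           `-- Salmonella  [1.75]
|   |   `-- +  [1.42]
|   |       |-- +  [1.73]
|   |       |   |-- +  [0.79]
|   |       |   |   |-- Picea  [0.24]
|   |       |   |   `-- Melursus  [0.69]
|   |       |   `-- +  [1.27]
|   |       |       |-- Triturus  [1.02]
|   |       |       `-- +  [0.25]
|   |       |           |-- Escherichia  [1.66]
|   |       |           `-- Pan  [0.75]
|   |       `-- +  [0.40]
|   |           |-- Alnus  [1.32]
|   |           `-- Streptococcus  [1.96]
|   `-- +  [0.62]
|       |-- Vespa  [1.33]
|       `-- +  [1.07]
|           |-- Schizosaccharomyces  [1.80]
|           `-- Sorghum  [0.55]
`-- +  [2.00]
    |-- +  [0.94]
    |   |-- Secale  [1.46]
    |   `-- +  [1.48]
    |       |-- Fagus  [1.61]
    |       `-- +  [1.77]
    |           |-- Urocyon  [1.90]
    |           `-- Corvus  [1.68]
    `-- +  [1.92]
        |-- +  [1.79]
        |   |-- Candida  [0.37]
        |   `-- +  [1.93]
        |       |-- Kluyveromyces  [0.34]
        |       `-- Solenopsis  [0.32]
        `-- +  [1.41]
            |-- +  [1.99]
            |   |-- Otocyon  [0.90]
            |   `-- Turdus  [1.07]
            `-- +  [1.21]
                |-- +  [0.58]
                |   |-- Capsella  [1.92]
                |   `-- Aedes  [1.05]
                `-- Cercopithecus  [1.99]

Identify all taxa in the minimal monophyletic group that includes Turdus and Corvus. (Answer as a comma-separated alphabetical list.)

Aedes, Candida, Capsella, Cercopithecus, Corvus, Fagus, Kluyveromyces, Otocyon, Secale, Solenopsis, Turdus, Urocyon

Tracing Turdus: it sits inside (Otocyon,Turdus).
Tracing Corvus: it sits inside (Urocyon,Corvus).
The smallest clade enclosing both is ((Secale,(Fagus,(Urocyon,Corvus))),((Candida,(Kluyveromyces,Solenopsis)),((Otocyon,Turdus),((Capsella,Aedes),Cercopithecus)))); the answer is its 12 terminal taxa in alphabetical order.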